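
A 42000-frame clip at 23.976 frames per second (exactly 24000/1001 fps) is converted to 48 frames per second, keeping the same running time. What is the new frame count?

84084 frames

Target frames = source frames × (target rate / source rate) = 42000 × (48)/(24000/1001) = 42000 × 1001/500 = 84084.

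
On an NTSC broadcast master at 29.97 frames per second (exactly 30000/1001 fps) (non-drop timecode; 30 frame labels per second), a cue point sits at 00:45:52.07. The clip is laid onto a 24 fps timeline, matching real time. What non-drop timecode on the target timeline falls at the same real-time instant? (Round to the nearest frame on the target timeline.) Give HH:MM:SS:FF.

00:45:55:00

Source frame index: (0×3600 + 45×60 + 52) × 30 + 7 = 82567.
Real time: 82567 / (30000/1001) = 82649567/30000 s.
Target frame: (82649567/30000) × (24) = 82649567/1250 ≈ 66119.654 → 66120.
At 24 labels/s: frame 66120 → 00:45:55:00.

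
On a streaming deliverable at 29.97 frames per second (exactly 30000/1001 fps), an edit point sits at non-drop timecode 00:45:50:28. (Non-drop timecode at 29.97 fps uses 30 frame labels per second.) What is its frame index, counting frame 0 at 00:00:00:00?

82528

Total seconds to the label: (0 × 3600 + 45 × 60 + 50) = 2750.
Frame index = 2750 × 30 + 28 = 82528.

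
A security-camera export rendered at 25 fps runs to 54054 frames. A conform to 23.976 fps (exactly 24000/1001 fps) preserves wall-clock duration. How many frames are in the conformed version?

51840 frames

Target frames = source frames × (target rate / source rate) = 54054 × (24000/1001)/(25) = 54054 × 960/1001 = 51840.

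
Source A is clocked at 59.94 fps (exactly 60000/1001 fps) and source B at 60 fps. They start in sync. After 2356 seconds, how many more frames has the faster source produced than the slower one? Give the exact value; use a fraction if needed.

141360/1001 frames

A emits 60000/1001 × 2356 = 141360000/1001 frames; B emits 60 × 2356 = 141360.
Difference = 141360/1001 frames (≈ 141.2188); B is ahead of A.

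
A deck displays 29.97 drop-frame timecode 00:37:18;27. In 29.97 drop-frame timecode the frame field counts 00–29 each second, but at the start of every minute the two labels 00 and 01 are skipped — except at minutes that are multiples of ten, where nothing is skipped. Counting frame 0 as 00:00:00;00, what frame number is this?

Complete 10-minute blocks: 3, each 17982 frames → 53946.
Remaining 7 whole minutes in the current block: 1800 + 6 × 1798 = 12588 frames.
Within the current minute: 18 × 30 + 27 − 2 = 565 (labels ;00/;01 skipped at this minute). Total = 53946 + 12588 + 565 = 67099.

67099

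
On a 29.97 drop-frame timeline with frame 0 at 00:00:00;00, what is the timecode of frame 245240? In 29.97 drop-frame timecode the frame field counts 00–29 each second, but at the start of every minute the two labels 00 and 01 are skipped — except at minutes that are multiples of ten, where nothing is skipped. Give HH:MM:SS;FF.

02:16:22;26

Each 10-minute DF block holds 10 × 60 × 30 − 9 × 2 = 17982 frames. 245240 ÷ 17982 → 13 full blocks, remainder 11474.
Within the partial block the first minute is 1800 frames and each further minute 1798, so 6 further minute boundaries passed. Total skipped labels = 18 × 13 + 2 × 6 = 246.
Non-drop label index = 245240 + 246 = 245486; at 30 labels/s that is 02:16:22:26, i.e. DF 02:16:22;26.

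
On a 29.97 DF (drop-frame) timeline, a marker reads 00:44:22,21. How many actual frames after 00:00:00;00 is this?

79801

As if non-drop at 30 labels/s: (0 × 3600 + 44 × 60 + 22) × 30 + 21 = 79881.
Minute boundaries passed: 44; those not divisible by 10: 44 − 4 = 40; dropped labels = 2 × 40 = 80.
Actual frame index = 79881 − 80 = 79801.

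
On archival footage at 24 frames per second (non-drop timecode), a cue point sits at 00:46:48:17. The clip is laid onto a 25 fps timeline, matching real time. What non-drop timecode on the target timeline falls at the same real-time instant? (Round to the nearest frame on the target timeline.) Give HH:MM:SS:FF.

Source frame index: (0×3600 + 46×60 + 48) × 24 + 17 = 67409.
Real time: 67409 / (24) = 67409/24 s.
Target frame: (67409/24) × (25) = 1685225/24 ≈ 70217.708 → 70218.
At 25 labels/s: frame 70218 → 00:46:48:18.

00:46:48:18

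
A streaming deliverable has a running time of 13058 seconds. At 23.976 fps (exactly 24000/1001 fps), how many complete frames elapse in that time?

Frames = 13058 × 24000/1001 = 313392000/1001 ≈ 313078.9211.
Complete frames: 313078.

313078 frames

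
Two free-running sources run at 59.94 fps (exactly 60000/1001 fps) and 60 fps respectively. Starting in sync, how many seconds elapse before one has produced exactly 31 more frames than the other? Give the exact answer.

The gap grows by |60 − 60000/1001| = 60/1001 frames per second.
Time for a 31-frame gap: 31 ÷ (60/1001) = 31031/60 s.

31031/60 seconds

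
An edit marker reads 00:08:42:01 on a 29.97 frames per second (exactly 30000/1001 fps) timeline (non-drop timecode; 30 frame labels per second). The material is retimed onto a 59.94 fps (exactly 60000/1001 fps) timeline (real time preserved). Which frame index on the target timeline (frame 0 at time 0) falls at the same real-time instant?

Source frame index: (0×3600 + 8×60 + 42) × 30 + 1 = 15661.
Real time: 15661 / (30000/1001) = 15676661/30000 s.
Target frame: (15676661/30000) × (60000/1001) = 31322.

frame 31322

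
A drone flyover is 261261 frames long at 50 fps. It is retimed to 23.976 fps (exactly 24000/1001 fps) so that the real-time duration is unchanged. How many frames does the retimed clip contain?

125280 frames

Target frames = source frames × (target rate / source rate) = 261261 × (24000/1001)/(50) = 261261 × 480/1001 = 125280.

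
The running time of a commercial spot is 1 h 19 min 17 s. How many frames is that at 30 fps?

142710 frames

1 h 19 min 17 s = 4757 s.
Frames = 4757 × 30 = 142710.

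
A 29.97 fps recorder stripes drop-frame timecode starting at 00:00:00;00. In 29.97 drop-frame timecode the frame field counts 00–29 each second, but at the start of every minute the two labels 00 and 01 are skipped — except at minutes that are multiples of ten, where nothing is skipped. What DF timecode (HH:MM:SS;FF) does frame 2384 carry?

Ten DF minutes hold 17982 frames, so frame 2384 lies in block 0 (frames 0–17981) with 2384 frames into that block.
The block's first minute is 1800 frames and the rest 1798 each; 2384 frames reaches minute 1, so 0 × 18 + 1 × 2 = 2 labels have been skipped so far.
Adding those back, label number 2384 + 2 = 2386 at 30 labels/s is 79 s + 16 f = 0 h 1 min 19 s frame 16, i.e. 00:01:19;16.

00:01:19;16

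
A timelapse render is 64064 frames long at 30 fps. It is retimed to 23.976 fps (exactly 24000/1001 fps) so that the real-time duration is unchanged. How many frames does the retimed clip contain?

Target frames = source frames × (target rate / source rate) = 64064 × (24000/1001)/(30) = 64064 × 800/1001 = 51200.

51200 frames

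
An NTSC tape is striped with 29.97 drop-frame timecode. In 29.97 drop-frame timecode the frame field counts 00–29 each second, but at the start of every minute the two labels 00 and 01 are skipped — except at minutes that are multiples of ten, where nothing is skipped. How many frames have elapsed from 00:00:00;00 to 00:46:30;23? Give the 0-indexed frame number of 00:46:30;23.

83639

As if non-drop at 30 labels/s: (0 × 3600 + 46 × 60 + 30) × 30 + 23 = 83723.
Minute boundaries passed: 46; those not divisible by 10: 46 − 4 = 42; dropped labels = 2 × 42 = 84.
Actual frame index = 83723 − 84 = 83639.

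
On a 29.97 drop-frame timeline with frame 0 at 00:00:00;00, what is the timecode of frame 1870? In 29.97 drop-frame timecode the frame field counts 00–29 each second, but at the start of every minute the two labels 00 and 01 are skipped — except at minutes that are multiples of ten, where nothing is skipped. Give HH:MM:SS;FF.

00:01:02;12

Each 10-minute DF block holds 10 × 60 × 30 − 9 × 2 = 17982 frames. 1870 ÷ 17982 → 0 full blocks, remainder 1870.
Within the partial block the first minute is 1800 frames and each further minute 1798, so 1 further minute boundary passed. Total skipped labels = 18 × 0 + 2 × 1 = 2.
Non-drop label index = 1870 + 2 = 1872; at 30 labels/s that is 00:01:02:12, i.e. DF 00:01:02;12.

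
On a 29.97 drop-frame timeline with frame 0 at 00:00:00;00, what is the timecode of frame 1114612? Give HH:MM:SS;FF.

Each 10-minute DF block holds 10 × 60 × 30 − 9 × 2 = 17982 frames. 1114612 ÷ 17982 → 61 full blocks, remainder 17710.
Within the partial block the first minute is 1800 frames and each further minute 1798, so 9 further minute boundaries passed. Total skipped labels = 18 × 61 + 2 × 9 = 1116.
Non-drop label index = 1114612 + 1116 = 1115728; at 30 labels/s that is 10:19:50:28, i.e. DF 10:19:50;28.

10:19:50;28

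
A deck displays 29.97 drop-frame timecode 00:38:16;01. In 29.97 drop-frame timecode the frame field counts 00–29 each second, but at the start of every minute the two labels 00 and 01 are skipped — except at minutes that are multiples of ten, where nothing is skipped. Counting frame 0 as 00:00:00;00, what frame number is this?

Complete 10-minute blocks: 3, each 17982 frames → 53946.
Remaining 8 whole minutes in the current block: 1800 + 7 × 1798 = 14386 frames.
Within the current minute: 16 × 30 + 1 − 2 = 479 (labels ;00/;01 skipped at this minute). Total = 53946 + 14386 + 479 = 68811.

68811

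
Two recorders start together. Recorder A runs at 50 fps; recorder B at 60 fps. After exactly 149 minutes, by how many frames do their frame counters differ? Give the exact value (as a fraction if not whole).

89400 frames

149 min = 8940 s.
A emits 50 × 8940 = 447000 frames; B emits 60 × 8940 = 536400.
Difference = 89400 frames; B is ahead of A.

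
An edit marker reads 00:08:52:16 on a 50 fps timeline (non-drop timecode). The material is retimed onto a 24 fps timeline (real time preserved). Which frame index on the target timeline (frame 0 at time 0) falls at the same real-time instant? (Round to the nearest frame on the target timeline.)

Source frame index: (0×3600 + 8×60 + 52) × 50 + 16 = 26616.
Real time: 26616 / (50) = 13308/25 s.
Target frame: (13308/25) × (24) = 319392/25 ≈ 12775.680 → 12776.

frame 12776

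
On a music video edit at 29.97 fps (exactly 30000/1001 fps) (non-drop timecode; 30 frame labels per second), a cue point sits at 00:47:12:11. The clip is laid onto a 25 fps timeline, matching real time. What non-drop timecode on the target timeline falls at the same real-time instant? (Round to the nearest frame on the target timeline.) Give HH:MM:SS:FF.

Source frame index: (0×3600 + 47×60 + 12) × 30 + 11 = 84971.
Real time: 84971 / (30000/1001) = 85055971/30000 s.
Target frame: (85055971/30000) × (25) = 85055971/1200 ≈ 70879.976 → 70880.
At 25 labels/s: frame 70880 → 00:47:15:05.

00:47:15:05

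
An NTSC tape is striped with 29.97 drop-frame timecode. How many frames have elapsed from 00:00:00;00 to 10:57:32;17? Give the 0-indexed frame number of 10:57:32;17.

As if non-drop at 30 labels/s: (10 × 3600 + 57 × 60 + 32) × 30 + 17 = 1183577.
Minute boundaries passed: 657; those not divisible by 10: 657 − 65 = 592; dropped labels = 2 × 592 = 1184.
Actual frame index = 1183577 − 1184 = 1182393.

1182393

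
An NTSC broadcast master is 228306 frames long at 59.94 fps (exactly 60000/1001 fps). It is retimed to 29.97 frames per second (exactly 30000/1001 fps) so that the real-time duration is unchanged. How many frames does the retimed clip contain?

114153 frames

Frames at target rate = 228306 × (30000/1001) / (60000/1001) = 114153.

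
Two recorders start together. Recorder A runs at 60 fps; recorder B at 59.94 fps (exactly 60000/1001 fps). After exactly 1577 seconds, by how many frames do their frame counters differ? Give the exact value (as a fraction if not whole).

A emits 60 × 1577 = 94620 frames; B emits 60000/1001 × 1577 = 94620000/1001.
Difference = 94620/1001 frames (≈ 94.5255); B is behind A.

94620/1001 frames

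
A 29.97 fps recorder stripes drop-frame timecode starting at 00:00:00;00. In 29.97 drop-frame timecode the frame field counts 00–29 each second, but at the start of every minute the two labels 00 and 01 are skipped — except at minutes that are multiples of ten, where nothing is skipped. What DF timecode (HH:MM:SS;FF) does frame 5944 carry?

Ten DF minutes hold 17982 frames, so frame 5944 lies in block 0 (frames 0–17981) with 5944 frames into that block.
The block's first minute is 1800 frames and the rest 1798 each; 5944 frames reaches minute 3, so 0 × 18 + 3 × 2 = 6 labels have been skipped so far.
Adding those back, label number 5944 + 6 = 5950 at 30 labels/s is 198 s + 10 f = 0 h 3 min 18 s frame 10, i.e. 00:03:18;10.

00:03:18;10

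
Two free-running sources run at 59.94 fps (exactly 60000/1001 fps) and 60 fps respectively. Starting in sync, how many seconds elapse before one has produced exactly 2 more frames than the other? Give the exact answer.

The gap grows by |60 − 60000/1001| = 60/1001 frames per second.
Time for a 2-frame gap: 2 ÷ (60/1001) = 1001/30 s.

1001/30 seconds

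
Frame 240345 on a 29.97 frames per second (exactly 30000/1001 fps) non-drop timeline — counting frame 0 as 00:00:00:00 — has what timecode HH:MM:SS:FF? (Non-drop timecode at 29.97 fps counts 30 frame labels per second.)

240345 ÷ 30 = 8011 full seconds, remainder 15 frames.
8011 s = 2 h 13 min 31 s.
Timecode: 02:13:31:15.

02:13:31:15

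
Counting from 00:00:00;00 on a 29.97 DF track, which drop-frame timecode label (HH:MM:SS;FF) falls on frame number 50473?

Each 10-minute DF block holds 10 × 60 × 30 − 9 × 2 = 17982 frames. 50473 ÷ 17982 → 2 full blocks, remainder 14509.
Within the partial block the first minute is 1800 frames and each further minute 1798, so 8 further minute boundaries passed. Total skipped labels = 18 × 2 + 2 × 8 = 52.
Non-drop label index = 50473 + 52 = 50525; at 30 labels/s that is 00:28:04:05, i.e. DF 00:28:04;05.

00:28:04;05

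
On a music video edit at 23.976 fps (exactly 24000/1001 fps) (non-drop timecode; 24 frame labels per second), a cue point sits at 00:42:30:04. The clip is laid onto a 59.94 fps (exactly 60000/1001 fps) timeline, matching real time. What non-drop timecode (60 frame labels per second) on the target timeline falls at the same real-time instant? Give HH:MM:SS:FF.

00:42:30:10

Source frame index: (0×3600 + 42×60 + 30) × 24 + 4 = 61204.
Real time: 61204 / (24000/1001) = 15316301/6000 s.
Target frame: (15316301/6000) × (60000/1001) = 153010.
At 60 labels/s: frame 153010 → 00:42:30:10.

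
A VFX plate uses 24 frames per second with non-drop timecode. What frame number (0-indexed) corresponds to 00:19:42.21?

Total seconds to the label: (0 × 3600 + 19 × 60 + 42) = 1182.
Frame index = 1182 × 24 + 21 = 28389.

28389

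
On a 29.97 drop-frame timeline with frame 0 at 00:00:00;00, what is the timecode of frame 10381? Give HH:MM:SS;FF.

Each 10-minute DF block holds 10 × 60 × 30 − 9 × 2 = 17982 frames. 10381 ÷ 17982 → 0 full blocks, remainder 10381.
Within the partial block the first minute is 1800 frames and each further minute 1798, so 5 further minute boundaries passed. Total skipped labels = 18 × 0 + 2 × 5 = 10.
Non-drop label index = 10381 + 10 = 10391; at 30 labels/s that is 00:05:46:11, i.e. DF 00:05:46;11.

00:05:46;11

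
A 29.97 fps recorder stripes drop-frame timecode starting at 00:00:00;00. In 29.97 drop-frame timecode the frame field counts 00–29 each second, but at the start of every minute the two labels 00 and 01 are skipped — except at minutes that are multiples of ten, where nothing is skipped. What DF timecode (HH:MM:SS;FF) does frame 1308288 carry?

12:07:33;08

Ten DF minutes hold 17982 frames, so frame 1308288 lies in block 72 (frames 1294704–1312685) with 13584 frames into that block.
The block's first minute is 1800 frames and the rest 1798 each; 13584 frames reaches minute 7, so 72 × 18 + 7 × 2 = 1310 labels have been skipped so far.
Adding those back, label number 1308288 + 1310 = 1309598 at 30 labels/s is 43653 s + 8 f = 12 h 7 min 33 s frame 8, i.e. 12:07:33;08.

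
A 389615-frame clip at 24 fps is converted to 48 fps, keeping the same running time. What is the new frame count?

779230 frames

Frames at target rate = 389615 × (48) / (24) = 779230.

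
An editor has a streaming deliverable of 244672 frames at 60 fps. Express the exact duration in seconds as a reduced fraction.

Running time = 244672 ÷ (60) = 244672 × 1/60 = 61168/15 s.

61168/15 seconds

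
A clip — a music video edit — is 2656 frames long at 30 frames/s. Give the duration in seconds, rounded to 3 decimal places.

88.533 seconds

Running time = 2656 × 1/30 = 1328/15 s ≈ 88.533 s.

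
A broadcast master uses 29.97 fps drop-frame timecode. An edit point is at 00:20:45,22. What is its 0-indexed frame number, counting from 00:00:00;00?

37336

As if non-drop at 30 labels/s: (0 × 3600 + 20 × 60 + 45) × 30 + 22 = 37372.
Minute boundaries passed: 20; those not divisible by 10: 20 − 2 = 18; dropped labels = 2 × 18 = 36.
Actual frame index = 37372 − 36 = 37336.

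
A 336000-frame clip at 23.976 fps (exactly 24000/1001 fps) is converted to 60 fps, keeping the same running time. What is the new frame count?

840840 frames

Target frames = source frames × (target rate / source rate) = 336000 × (60)/(24000/1001) = 336000 × 1001/400 = 840840.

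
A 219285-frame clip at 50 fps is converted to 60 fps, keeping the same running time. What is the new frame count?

Target frames = source frames × (target rate / source rate) = 219285 × (60)/(50) = 219285 × 6/5 = 263142.

263142 frames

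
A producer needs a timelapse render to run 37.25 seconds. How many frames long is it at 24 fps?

Frames = 37.25 × 24 = 894.

894 frames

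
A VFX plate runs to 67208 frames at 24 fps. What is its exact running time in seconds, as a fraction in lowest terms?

8401/3 seconds

Running time = 67208 ÷ (24) = 67208 × 1/24 = 8401/3 s.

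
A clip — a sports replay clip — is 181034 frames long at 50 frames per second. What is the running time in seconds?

Running time = 181034 / (50) = 3620.68 s.

3620.68 seconds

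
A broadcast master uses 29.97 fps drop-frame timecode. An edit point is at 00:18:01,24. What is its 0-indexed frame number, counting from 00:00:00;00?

As if non-drop at 30 labels/s: (0 × 3600 + 18 × 60 + 1) × 30 + 24 = 32454.
Minute boundaries passed: 18; those not divisible by 10: 18 − 1 = 17; dropped labels = 2 × 17 = 34.
Actual frame index = 32454 − 34 = 32420.

32420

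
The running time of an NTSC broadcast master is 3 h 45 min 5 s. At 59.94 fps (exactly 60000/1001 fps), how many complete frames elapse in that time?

809490 frames

3 h 45 min 5 s = 13505 s.
Frames = 13505 × 60000/1001 = 810300000/1001 ≈ 809490.5095.
Complete frames: 809490.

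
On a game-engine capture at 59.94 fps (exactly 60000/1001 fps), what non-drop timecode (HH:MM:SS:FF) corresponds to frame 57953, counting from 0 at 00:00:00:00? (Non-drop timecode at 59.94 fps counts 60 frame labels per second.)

00:16:05:53

57953 ÷ 60 = 965 full seconds, remainder 53 frames.
965 s = 0 h 16 min 5 s.
Timecode: 00:16:05:53.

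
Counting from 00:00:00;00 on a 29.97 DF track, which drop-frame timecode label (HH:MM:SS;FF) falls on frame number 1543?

00:00:51;13

Ten DF minutes hold 17982 frames, so frame 1543 lies in block 0 (frames 0–17981) with 1543 frames into that block.
The block's first minute is 1800 frames and the rest 1798 each; 1543 frames reaches minute 0, so 0 × 18 + 0 × 2 = 0 labels have been skipped so far.
Adding those back, label number 1543 + 0 = 1543 at 30 labels/s is 51 s + 13 f = 0 h 0 min 51 s frame 13, i.e. 00:00:51;13.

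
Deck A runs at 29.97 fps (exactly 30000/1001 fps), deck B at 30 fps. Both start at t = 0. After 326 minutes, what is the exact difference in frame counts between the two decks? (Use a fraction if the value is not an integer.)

326 min = 19560 s.
A emits 30000/1001 × 19560 = 586800000/1001 frames; B emits 30 × 19560 = 586800.
Difference = 586800/1001 frames (≈ 586.2138); B is ahead of A.

586800/1001 frames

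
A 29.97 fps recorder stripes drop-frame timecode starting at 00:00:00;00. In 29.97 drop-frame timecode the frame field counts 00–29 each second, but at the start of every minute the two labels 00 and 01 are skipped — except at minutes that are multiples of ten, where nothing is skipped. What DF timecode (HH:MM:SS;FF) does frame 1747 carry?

00:00:58;07

Each 10-minute DF block holds 10 × 60 × 30 − 9 × 2 = 17982 frames. 1747 ÷ 17982 → 0 full blocks, remainder 1747.
Within the partial block the first minute is 1800 frames and each further minute 1798, so 0 further minute boundaries passed. Total skipped labels = 18 × 0 + 2 × 0 = 0.
Non-drop label index = 1747 + 0 = 1747; at 30 labels/s that is 00:00:58:07, i.e. DF 00:00:58;07.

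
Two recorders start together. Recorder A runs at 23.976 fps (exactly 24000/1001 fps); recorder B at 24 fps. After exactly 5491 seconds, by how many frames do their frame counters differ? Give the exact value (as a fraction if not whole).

A emits 24000/1001 × 5491 = 131784000/1001 frames; B emits 24 × 5491 = 131784.
Difference = 131784/1001 frames (≈ 131.6523); B is ahead of A.

131784/1001 frames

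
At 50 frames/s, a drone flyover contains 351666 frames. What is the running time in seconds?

Running time = 351666 / (50) = 7033.32 s.

7033.32 seconds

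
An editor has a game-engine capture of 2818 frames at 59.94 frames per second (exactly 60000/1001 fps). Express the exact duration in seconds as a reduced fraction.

1410409/30000 seconds

Running time = 2818 ÷ (60000/1001) = 2818 × 1001/60000 = 1410409/30000 s.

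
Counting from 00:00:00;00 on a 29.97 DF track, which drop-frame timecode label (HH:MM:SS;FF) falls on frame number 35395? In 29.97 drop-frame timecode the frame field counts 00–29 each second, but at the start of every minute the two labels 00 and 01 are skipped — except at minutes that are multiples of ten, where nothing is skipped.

00:19:41;01

Ten DF minutes hold 17982 frames, so frame 35395 lies in block 1 (frames 17982–35963) with 17413 frames into that block.
The block's first minute is 1800 frames and the rest 1798 each; 17413 frames reaches minute 9, so 1 × 18 + 9 × 2 = 36 labels have been skipped so far.
Adding those back, label number 35395 + 36 = 35431 at 30 labels/s is 1181 s + 1 f = 0 h 19 min 41 s frame 1, i.e. 00:19:41;01.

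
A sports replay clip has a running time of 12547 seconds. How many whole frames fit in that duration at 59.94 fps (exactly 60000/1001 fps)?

752067 frames

Frames = 12547 × 60000/1001 = 752820000/1001 ≈ 752067.9321.
Complete frames: 752067.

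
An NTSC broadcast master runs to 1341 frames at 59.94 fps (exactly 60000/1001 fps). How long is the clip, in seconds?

Running time = 1341 / (60000/1001) = 22.37235 s.

22.37235 seconds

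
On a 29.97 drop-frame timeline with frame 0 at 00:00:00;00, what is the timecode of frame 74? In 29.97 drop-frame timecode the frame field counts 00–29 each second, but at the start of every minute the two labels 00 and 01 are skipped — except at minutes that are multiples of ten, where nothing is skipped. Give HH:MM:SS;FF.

Each 10-minute DF block holds 10 × 60 × 30 − 9 × 2 = 17982 frames. 74 ÷ 17982 → 0 full blocks, remainder 74.
Within the partial block the first minute is 1800 frames and each further minute 1798, so 0 further minute boundaries passed. Total skipped labels = 18 × 0 + 2 × 0 = 0.
Non-drop label index = 74 + 0 = 74; at 30 labels/s that is 00:00:02:14, i.e. DF 00:00:02;14.

00:00:02;14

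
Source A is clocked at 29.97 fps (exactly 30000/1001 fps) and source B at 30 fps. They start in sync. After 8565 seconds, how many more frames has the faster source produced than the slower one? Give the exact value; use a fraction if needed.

A emits 30000/1001 × 8565 = 256950000/1001 frames; B emits 30 × 8565 = 256950.
Difference = 256950/1001 frames (≈ 256.6933); B is ahead of A.

256950/1001 frames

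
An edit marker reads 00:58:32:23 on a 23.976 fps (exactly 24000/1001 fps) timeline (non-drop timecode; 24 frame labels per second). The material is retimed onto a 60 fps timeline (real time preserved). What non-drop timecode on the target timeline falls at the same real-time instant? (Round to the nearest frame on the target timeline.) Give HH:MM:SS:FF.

00:58:36:28

Source frame index: (0×3600 + 58×60 + 32) × 24 + 23 = 84311.
Real time: 84311 / (24000/1001) = 84395311/24000 s.
Target frame: (84395311/24000) × (60) = 84395311/400 ≈ 210988.277 → 210988.
At 60 labels/s: frame 210988 → 00:58:36:28.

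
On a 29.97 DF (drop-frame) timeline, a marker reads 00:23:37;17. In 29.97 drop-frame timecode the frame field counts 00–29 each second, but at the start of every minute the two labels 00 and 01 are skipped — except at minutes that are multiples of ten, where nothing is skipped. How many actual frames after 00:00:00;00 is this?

As if non-drop at 30 labels/s: (0 × 3600 + 23 × 60 + 37) × 30 + 17 = 42527.
Minute boundaries passed: 23; those not divisible by 10: 23 − 2 = 21; dropped labels = 2 × 21 = 42.
Actual frame index = 42527 − 42 = 42485.

42485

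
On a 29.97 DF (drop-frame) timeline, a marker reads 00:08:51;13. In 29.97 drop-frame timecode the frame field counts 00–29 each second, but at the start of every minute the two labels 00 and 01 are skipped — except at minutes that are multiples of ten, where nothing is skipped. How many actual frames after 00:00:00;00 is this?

15927

As if non-drop at 30 labels/s: (0 × 3600 + 8 × 60 + 51) × 30 + 13 = 15943.
Minute boundaries passed: 8; those not divisible by 10: 8 − 0 = 8; dropped labels = 2 × 8 = 16.
Actual frame index = 15943 − 16 = 15927.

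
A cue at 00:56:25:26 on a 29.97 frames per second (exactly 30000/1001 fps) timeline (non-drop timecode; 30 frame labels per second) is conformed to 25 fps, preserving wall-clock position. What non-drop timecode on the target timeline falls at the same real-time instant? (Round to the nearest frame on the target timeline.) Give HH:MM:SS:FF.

00:56:29:06

Source frame index: (0×3600 + 56×60 + 25) × 30 + 26 = 101576.
Real time: 101576 / (30000/1001) = 12709697/3750 s.
Target frame: (12709697/3750) × (25) = 12709697/150 ≈ 84731.313 → 84731.
At 25 labels/s: frame 84731 → 00:56:29:06.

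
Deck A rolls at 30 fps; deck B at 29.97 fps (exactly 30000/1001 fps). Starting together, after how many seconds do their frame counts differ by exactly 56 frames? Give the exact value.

The gap grows by |30000/1001 − 30| = 30/1001 frames per second.
Time for a 56-frame gap: 56 ÷ (30/1001) = 28028/15 s.

28028/15 seconds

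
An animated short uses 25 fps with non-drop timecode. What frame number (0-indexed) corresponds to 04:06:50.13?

frame 370263

Total seconds to the label: (4 × 3600 + 6 × 60 + 50) = 14810.
Frame index = 14810 × 25 + 13 = 370263.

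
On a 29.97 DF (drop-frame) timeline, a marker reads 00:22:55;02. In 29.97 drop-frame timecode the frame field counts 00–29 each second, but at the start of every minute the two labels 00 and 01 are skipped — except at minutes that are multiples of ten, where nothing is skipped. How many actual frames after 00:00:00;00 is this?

41212

As if non-drop at 30 labels/s: (0 × 3600 + 22 × 60 + 55) × 30 + 2 = 41252.
Minute boundaries passed: 22; those not divisible by 10: 22 − 2 = 20; dropped labels = 2 × 20 = 40.
Actual frame index = 41252 − 40 = 41212.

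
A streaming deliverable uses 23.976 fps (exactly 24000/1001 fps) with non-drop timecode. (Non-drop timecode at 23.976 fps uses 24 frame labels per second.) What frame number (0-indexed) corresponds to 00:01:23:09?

Total seconds to the label: (0 × 3600 + 1 × 60 + 23) = 83.
Frame index = 83 × 24 + 9 = 2001.

frame 2001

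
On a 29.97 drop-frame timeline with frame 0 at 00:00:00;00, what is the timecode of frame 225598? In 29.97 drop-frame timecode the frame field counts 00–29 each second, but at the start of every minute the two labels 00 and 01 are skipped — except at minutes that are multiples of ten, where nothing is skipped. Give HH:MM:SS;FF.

Each 10-minute DF block holds 10 × 60 × 30 − 9 × 2 = 17982 frames. 225598 ÷ 17982 → 12 full blocks, remainder 9814.
Within the partial block the first minute is 1800 frames and each further minute 1798, so 5 further minute boundaries passed. Total skipped labels = 18 × 12 + 2 × 5 = 226.
Non-drop label index = 225598 + 226 = 225824; at 30 labels/s that is 02:05:27:14, i.e. DF 02:05:27;14.

02:05:27;14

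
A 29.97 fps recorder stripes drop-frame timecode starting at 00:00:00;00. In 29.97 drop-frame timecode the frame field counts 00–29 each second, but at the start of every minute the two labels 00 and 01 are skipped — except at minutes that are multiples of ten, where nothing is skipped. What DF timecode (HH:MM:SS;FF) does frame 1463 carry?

Ten DF minutes hold 17982 frames, so frame 1463 lies in block 0 (frames 0–17981) with 1463 frames into that block.
The block's first minute is 1800 frames and the rest 1798 each; 1463 frames reaches minute 0, so 0 × 18 + 0 × 2 = 0 labels have been skipped so far.
Adding those back, label number 1463 + 0 = 1463 at 30 labels/s is 48 s + 23 f = 0 h 0 min 48 s frame 23, i.e. 00:00:48;23.

00:00:48;23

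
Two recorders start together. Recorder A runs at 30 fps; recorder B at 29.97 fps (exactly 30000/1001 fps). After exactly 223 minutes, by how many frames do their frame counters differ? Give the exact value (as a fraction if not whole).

401400/1001 frames

223 min = 13380 s.
A emits 30 × 13380 = 401400 frames; B emits 30000/1001 × 13380 = 401400000/1001.
Difference = 401400/1001 frames (≈ 400.9990); B is behind A.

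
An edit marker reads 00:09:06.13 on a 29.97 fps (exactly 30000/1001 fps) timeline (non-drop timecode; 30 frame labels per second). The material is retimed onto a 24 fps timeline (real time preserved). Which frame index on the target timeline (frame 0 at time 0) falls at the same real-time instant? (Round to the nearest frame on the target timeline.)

frame 13128

Source frame index: (0×3600 + 9×60 + 6) × 30 + 13 = 16393.
Real time: 16393 / (30000/1001) = 16409393/30000 s.
Target frame: (16409393/30000) × (24) = 16409393/1250 ≈ 13127.514 → 13128.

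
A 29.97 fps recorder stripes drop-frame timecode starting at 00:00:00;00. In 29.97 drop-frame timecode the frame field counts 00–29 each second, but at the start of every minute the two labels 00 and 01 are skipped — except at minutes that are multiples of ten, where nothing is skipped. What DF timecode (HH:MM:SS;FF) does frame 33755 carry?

00:18:46;09

Ten DF minutes hold 17982 frames, so frame 33755 lies in block 1 (frames 17982–35963) with 15773 frames into that block.
The block's first minute is 1800 frames and the rest 1798 each; 15773 frames reaches minute 8, so 1 × 18 + 8 × 2 = 34 labels have been skipped so far.
Adding those back, label number 33755 + 34 = 33789 at 30 labels/s is 1126 s + 9 f = 0 h 18 min 46 s frame 9, i.e. 00:18:46;09.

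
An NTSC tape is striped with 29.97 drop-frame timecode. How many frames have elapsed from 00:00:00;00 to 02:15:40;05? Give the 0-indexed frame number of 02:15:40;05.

243961

As if non-drop at 30 labels/s: (2 × 3600 + 15 × 60 + 40) × 30 + 5 = 244205.
Minute boundaries passed: 135; those not divisible by 10: 135 − 13 = 122; dropped labels = 2 × 122 = 244.
Actual frame index = 244205 − 244 = 243961.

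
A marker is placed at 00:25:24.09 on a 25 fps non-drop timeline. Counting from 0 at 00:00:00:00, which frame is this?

Total seconds to the label: (0 × 3600 + 25 × 60 + 24) = 1524.
Frame index = 1524 × 25 + 9 = 38109.

38109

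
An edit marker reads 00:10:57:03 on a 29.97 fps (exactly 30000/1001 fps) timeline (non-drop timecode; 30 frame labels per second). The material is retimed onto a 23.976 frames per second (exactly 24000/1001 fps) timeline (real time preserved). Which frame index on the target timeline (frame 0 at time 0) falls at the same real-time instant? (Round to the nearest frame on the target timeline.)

Source frame index: (0×3600 + 10×60 + 57) × 30 + 3 = 19713.
Real time: 19713 / (30000/1001) = 6577571/10000 s.
Target frame: (6577571/10000) × (24000/1001) = 78852/5 ≈ 15770.400 → 15770.

frame 15770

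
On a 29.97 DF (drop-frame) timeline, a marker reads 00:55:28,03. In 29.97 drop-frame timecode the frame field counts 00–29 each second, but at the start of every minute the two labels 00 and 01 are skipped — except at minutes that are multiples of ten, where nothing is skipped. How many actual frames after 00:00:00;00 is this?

99743

As if non-drop at 30 labels/s: (0 × 3600 + 55 × 60 + 28) × 30 + 3 = 99843.
Minute boundaries passed: 55; those not divisible by 10: 55 − 5 = 50; dropped labels = 2 × 50 = 100.
Actual frame index = 99843 − 100 = 99743.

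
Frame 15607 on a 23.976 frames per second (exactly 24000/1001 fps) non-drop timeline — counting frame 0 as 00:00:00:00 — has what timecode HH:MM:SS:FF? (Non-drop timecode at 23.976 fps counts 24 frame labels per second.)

15607 ÷ 24 = 650 full seconds, remainder 7 frames.
650 s = 0 h 10 min 50 s.
Timecode: 00:10:50:07.

00:10:50:07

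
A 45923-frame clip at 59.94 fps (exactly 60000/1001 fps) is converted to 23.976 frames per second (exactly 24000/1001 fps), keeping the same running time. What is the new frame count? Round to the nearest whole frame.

18369 frames

Frames at target rate = 45923 × (24000/1001) / (60000/1001) = 91846/5 ≈ 18369.200.
Nearest whole frame: 18369.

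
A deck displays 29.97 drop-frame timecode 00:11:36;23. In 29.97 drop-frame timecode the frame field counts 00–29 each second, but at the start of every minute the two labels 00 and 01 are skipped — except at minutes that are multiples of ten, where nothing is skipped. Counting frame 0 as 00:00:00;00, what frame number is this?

Complete 10-minute blocks: 1, each 17982 frames → 17982.
Remaining 1 whole minute in the current block: 1800 + 0 × 1798 = 1800 frames.
Within the current minute: 36 × 30 + 23 − 2 = 1101 (labels ;00/;01 skipped at this minute). Total = 17982 + 1800 + 1101 = 20883.

20883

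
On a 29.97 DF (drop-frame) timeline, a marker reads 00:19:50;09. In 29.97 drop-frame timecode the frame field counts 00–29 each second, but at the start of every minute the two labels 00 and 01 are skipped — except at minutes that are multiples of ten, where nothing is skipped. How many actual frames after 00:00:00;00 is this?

35673

As if non-drop at 30 labels/s: (0 × 3600 + 19 × 60 + 50) × 30 + 9 = 35709.
Minute boundaries passed: 19; those not divisible by 10: 19 − 1 = 18; dropped labels = 2 × 18 = 36.
Actual frame index = 35709 − 36 = 35673.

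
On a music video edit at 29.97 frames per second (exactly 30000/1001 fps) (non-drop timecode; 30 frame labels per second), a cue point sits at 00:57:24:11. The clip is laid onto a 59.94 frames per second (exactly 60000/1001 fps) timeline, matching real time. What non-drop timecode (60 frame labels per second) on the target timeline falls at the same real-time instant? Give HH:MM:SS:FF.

00:57:24:22

Source frame index: (0×3600 + 57×60 + 24) × 30 + 11 = 103331.
Real time: 103331 / (30000/1001) = 103434331/30000 s.
Target frame: (103434331/30000) × (60000/1001) = 206662.
At 60 labels/s: frame 206662 → 00:57:24:22.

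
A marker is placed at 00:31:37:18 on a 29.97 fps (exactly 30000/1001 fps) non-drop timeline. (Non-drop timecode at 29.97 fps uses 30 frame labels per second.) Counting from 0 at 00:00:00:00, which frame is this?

Total seconds to the label: (0 × 3600 + 31 × 60 + 37) = 1897.
Frame index = 1897 × 30 + 18 = 56928.

56928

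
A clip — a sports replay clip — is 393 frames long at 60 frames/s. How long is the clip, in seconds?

Running time = 393 / (60) = 6.55 s.

6.55 seconds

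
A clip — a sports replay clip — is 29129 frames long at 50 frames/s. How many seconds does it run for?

582.58 seconds

Running time = 29129 / (50) = 582.58 s.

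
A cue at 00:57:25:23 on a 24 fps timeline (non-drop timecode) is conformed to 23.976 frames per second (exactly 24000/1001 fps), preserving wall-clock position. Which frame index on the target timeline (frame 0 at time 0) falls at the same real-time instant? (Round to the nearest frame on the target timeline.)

frame 82620

Source frame index: (0×3600 + 57×60 + 25) × 24 + 23 = 82703.
Real time: 82703 / (24) = 82703/24 s.
Target frame: (82703/24) × (24000/1001) = 82703000/1001 ≈ 82620.380 → 82620.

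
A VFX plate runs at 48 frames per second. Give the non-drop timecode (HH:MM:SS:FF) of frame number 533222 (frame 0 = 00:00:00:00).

533222 ÷ 48 = 11108 full seconds, remainder 38 frames.
11108 s = 3 h 5 min 8 s.
Timecode: 03:05:08:38.

03:05:08:38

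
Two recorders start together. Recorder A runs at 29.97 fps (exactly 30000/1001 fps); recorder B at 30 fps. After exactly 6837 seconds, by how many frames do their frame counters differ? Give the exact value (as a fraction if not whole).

A emits 30000/1001 × 6837 = 205110000/1001 frames; B emits 30 × 6837 = 205110.
Difference = 205110/1001 frames (≈ 204.9051); B is ahead of A.

205110/1001 frames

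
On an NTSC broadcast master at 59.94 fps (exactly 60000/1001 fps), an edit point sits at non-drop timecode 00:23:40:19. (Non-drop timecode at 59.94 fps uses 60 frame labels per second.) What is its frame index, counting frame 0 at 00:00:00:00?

85219

Total seconds to the label: (0 × 3600 + 23 × 60 + 40) = 1420.
Frame index = 1420 × 60 + 19 = 85219.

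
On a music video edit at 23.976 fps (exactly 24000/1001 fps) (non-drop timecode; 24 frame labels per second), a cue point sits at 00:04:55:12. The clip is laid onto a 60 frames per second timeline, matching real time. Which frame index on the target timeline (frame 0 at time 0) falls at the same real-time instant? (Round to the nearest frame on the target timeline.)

frame 17748

Source frame index: (0×3600 + 4×60 + 55) × 24 + 12 = 7092.
Real time: 7092 / (24000/1001) = 591591/2000 s.
Target frame: (591591/2000) × (60) = 1774773/100 ≈ 17747.730 → 17748.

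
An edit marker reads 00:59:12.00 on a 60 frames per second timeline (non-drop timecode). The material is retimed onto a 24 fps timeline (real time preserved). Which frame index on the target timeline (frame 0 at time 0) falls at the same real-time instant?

frame 85248

Source frame index: (0×3600 + 59×60 + 12) × 60 + 0 = 213120.
Real time: 213120 / (60) = 3552 s.
Target frame: (3552) × (24) = 85248.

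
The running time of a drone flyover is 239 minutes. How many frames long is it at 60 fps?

860400 frames

239 min = 14340 s.
Frames = 14340 × 60 = 860400.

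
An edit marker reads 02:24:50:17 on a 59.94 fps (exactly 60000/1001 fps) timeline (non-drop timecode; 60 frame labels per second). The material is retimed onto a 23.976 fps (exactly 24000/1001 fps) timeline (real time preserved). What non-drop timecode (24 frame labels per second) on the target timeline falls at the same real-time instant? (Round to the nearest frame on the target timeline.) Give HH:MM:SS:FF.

Source frame index: (2×3600 + 24×60 + 50) × 60 + 17 = 521417.
Real time: 521417 / (60000/1001) = 521938417/60000 s.
Target frame: (521938417/60000) × (24000/1001) = 1042834/5 ≈ 208566.800 → 208567.
At 24 labels/s: frame 208567 → 02:24:50:07.

02:24:50:07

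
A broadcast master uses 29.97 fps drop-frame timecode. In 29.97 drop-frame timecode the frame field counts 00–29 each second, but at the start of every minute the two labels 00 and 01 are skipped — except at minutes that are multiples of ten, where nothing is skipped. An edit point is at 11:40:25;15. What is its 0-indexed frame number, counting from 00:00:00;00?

As if non-drop at 30 labels/s: (11 × 3600 + 40 × 60 + 25) × 30 + 15 = 1260765.
Minute boundaries passed: 700; those not divisible by 10: 700 − 70 = 630; dropped labels = 2 × 630 = 1260.
Actual frame index = 1260765 − 1260 = 1259505.

1259505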